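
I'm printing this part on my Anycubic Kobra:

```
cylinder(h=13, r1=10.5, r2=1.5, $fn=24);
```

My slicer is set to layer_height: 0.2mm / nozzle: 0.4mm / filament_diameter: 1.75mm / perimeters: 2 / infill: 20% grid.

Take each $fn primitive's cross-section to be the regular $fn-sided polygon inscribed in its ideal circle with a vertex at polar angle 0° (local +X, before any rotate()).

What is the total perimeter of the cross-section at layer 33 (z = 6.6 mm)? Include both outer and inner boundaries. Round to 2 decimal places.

37.16 mm

At z = 6.6 mm: the cone: at t=0.508 of its height the radius interpolates to r₁+(r₂−r₁)t = 5.931, giving a regular 24-gon of that circumradius (perimeter = 2·24·5.931·sin(180°/24) = 37.16 mm). Overall, the cross-section is a single solid region. Total boundary length (outer) = 37.16 mm.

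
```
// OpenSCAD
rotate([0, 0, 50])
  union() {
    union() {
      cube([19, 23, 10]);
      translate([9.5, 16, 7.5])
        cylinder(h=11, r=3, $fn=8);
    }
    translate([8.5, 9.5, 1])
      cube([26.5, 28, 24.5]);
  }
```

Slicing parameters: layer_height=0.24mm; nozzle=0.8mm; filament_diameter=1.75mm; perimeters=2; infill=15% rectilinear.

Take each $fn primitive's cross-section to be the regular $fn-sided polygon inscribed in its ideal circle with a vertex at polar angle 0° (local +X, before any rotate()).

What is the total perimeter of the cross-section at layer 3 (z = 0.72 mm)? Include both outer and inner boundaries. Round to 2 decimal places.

84.00 mm

At z = 0.72 mm: the cube is present — its section is the full 19×23 rectangle (perimeter 84.00 mm); the cylinder at (9.5, 16) is absent (z outside [7.5, 18.5]); Combining (union): only the 19×23 cube is present, so the union is just that shape — boundary = 84.00 mm; the cube at (8.5, 9.5) is not intersected at this z (z outside [1, 25.5]); Combining (union): only that combined region is present, so the union is just that shape — boundary = 84.00 mm; (rotated 50° about Z; rotation is an isometry so areas/perimeters/island counts are preserved). Overall, the cross-section is a single solid region. Total boundary length (outer) = 84.00 mm.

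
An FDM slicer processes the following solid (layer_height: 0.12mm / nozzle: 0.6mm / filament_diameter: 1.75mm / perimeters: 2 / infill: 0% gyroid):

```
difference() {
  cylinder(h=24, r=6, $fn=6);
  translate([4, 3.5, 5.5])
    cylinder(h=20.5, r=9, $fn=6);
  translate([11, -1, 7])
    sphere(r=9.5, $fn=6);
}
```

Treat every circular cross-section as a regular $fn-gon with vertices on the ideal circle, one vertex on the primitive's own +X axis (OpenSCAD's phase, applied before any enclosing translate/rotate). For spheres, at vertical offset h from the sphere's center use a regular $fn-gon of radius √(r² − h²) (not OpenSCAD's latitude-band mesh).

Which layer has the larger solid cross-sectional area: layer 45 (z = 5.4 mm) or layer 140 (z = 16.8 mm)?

Layer 45 (z = 5.4): the cylinder: section is a regular 6-gon, circumradius r=6 (area = (6/2)·6.000²·sin(360°/6) = 93.53 mm²); the cylinder at (4, 3.5) does not reach this height (z outside [5.5, 26]); the r=9.5 sphere at (11, -1) slices to a regular 6-gon of circumradius 9.364 (√(r²−h²) with h=1.6 from center) (area = (6/2)·9.364²·sin(360°/6) = 227.83 mm²); Subtracting the remaining from the first: starting from the r=6 cylinder (93.53 mm²), the r=9.5 sphere at (11, -1) partially overlaps it — only the 16.21 mm² overlap (of its 227.83 mm²) is removed, clipping the outline — area = 77.32 mm². So its area = 77.32 mm². Layer 140 (z = 16.8): the r=6 cylinder gives a regular 6-gon of circumradius 6 (constant along its height) (area = (6/2)·6.000²·sin(360°/6) = 93.53 mm²); the r=9 cylinder at (4, 3.5) gives a regular 6-gon of circumradius 9 (constant along its height) (area = (6/2)·9.000²·sin(360°/6) = 210.44 mm²); the sphere at (11, -1) does not reach this height (|z−center|=9.800 > r=9.5); Taking the first minus the rest: starting from the r=6 cylinder (93.53 mm²), the r=9 cylinder at (4, 3.5) partially overlaps it — only the 70.73 mm² overlap (of its 210.44 mm²) is removed, clipping the outline — area = 22.80 mm². So its area = 22.80 mm². Layer 45 is larger (77.32 vs 22.80 mm²).

layer 45 (z = 5.4 mm)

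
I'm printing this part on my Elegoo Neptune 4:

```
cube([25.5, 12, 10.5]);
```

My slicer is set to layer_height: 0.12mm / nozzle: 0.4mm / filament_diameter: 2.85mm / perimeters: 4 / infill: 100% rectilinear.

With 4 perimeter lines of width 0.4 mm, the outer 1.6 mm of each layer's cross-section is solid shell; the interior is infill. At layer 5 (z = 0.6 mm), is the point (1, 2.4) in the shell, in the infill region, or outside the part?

shell

At z = 0.6 mm: the cube (footprint 25.5×12) is included at this height. Overall, the cross-section is a single solid region. The nearest boundary edge runs (0.00, 12.00)→(0.00, 0.00); distance from the point to it = 1.00 mm. The point is inside the cross-section, 1.00 mm from the nearest boundary — within the 1.6 mm shell band (4 × 0.4).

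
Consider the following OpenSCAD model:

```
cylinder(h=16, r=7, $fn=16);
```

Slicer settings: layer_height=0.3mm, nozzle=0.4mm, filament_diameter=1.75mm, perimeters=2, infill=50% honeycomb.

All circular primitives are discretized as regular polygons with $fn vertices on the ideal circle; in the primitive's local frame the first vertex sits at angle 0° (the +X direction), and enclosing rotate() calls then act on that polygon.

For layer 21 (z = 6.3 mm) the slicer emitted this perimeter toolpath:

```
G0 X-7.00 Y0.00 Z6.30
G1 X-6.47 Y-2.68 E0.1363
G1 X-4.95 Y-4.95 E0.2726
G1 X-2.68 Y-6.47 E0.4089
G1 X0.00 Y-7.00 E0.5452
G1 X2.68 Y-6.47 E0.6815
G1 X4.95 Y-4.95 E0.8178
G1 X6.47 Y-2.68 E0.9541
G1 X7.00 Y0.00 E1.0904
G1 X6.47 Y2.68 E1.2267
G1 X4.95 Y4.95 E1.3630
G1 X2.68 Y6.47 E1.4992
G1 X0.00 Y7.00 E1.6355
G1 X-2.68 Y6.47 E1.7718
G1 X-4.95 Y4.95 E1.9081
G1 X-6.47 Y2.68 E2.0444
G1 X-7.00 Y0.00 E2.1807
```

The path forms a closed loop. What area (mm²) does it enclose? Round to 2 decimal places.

150.08 mm²

Apply the shoelace formula to the sequence of (X, Y) vertices; enclosed area = 150.08 mm².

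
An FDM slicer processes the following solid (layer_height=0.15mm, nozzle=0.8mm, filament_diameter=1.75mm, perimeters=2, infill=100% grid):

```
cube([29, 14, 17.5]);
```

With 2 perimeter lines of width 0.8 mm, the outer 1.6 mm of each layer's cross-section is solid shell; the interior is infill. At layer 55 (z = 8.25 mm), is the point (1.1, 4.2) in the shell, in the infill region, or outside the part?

shell

At z = 8.25 mm: the 29×14 cube contributes its full rectangle. Overall, the cross-section is a single solid region. The nearest boundary edge runs (0.00, 14.00)→(0.00, 0.00); distance from the point to it = 1.10 mm. The point is inside the cross-section, 1.10 mm from the nearest boundary — within the 1.6 mm shell band (2 × 0.8).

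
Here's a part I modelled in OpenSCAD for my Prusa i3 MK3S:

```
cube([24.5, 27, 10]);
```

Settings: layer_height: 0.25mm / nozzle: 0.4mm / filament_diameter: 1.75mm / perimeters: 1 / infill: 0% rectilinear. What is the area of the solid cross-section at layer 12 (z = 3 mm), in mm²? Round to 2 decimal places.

At z = 3 mm: the 24.5×27 cube contributes its full rectangle (area 661.50 mm²). Overall, the cross-section is a single solid region. Net area = 661.50 mm².

661.50 mm²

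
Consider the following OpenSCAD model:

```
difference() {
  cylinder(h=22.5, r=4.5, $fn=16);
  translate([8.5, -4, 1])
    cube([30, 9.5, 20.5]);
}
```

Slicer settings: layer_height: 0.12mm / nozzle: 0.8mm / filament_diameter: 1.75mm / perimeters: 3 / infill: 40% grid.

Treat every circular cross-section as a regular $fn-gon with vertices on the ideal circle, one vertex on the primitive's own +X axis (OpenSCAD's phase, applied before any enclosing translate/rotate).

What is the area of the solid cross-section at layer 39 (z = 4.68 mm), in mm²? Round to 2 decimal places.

At z = 4.68 mm: the cylinder: section is a regular 16-gon, circumradius r=4.5 (area = (16/2)·4.500²·sin(360°/16) = 61.99 mm²); the cube at (8.5, -4) is present — its section is the full 30×9.5 rectangle (area 285.00 mm²); Subtracting the remaining from the first: starting from the r=4.5 cylinder (61.99 mm²), the 30×9.5 cube at (8.5, -4) misses the remaining region (no effect) — area = 61.99 mm². Overall, the cross-section is a single solid region. Net area = 61.99 mm².

61.99 mm²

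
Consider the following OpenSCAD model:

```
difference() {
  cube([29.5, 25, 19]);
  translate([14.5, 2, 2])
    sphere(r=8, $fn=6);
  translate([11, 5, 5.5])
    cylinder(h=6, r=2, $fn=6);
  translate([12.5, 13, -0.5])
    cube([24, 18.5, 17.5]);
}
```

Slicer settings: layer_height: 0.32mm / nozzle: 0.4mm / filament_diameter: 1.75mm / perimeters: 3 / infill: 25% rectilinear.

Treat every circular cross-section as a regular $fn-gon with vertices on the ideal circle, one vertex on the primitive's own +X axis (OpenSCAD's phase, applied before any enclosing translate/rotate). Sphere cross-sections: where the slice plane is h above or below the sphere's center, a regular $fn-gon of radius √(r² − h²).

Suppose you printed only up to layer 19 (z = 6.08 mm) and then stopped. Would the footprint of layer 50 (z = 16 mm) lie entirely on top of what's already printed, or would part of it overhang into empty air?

Compare the two slices. At z = 6.08: the cube is present — its section is the full 29.5×25 rectangle (area 737.50 mm²); the r=8 sphere at (14.5, 2) slices to a regular 6-gon of circumradius 6.881 (√(r²−h²) with h=4.08 from center) (area = (6/2)·6.881²·sin(360°/6) = 123.03 mm²); the r=2 cylinder at (11, 5) contributes a regular 6-gon of circumradius 2 (area = (6/2)·2.000²·sin(360°/6) = 10.39 mm²); the 24×18.5 cube at (12.5, 13) contributes its full rectangle (area 444.00 mm²); After the difference (first − rest): starting from the 29.5×25 cube (737.50 mm²), the r=8 sphere at (14.5, 2) partially overlaps it — only the 86.73 mm² overlap (of its 123.03 mm²) is removed, clipping the outline; the r=2 cylinder at (11, 5) partially overlaps it — only the 0.66 mm² overlap (of its 10.39 mm²) is removed, clipping the outline; the 24×18.5 cube at (12.5, 13) partially overlaps it — only the 204.00 mm² overlap (of its 444.00 mm²) is removed, clipping the outline — area = 446.11 mm². At z = 16: the cube is present — its section is the full 29.5×25 rectangle (area 737.50 mm²); the sphere at (14.5, 2) does not reach this height (|z−center|=14.000 > r=8); the cylinder at (11, 5) is not intersected at this z (z outside [5.5, 11.5]); the cube at (12.5, 13) (footprint 24×18.5) is included at this height (area 444.00 mm²); Taking the first minus the rest: starting from the 29.5×25 cube (737.50 mm²), the 24×18.5 cube at (12.5, 13) partially overlaps it — only the 204.00 mm² overlap (of its 444.00 mm²) is removed, clipping the outline — area = 533.50 mm². Checking containment: at z = 16 the cross-section extends beyond the z = 6.08 cross-section by about 87.39 mm².

part overhangs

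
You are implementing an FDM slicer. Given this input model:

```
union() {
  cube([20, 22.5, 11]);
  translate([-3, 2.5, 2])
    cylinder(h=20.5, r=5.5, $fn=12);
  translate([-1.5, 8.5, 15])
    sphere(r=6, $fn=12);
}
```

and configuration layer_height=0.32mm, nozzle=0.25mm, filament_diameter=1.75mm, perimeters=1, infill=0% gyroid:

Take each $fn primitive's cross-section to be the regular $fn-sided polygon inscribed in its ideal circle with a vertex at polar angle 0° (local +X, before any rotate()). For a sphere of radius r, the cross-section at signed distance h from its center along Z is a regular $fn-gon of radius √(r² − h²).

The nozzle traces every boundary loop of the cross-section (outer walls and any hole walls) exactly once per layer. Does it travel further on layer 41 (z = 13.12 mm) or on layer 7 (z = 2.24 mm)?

layer 7 (z = 2.24 mm)

Layer 41 (z = 13.12): the cube is not intersected at this z (z outside [0, 11]); the r=5.5 cylinder at (-3, 2.5) gives a regular 12-gon of circumradius 5.5 (constant along its height) (perimeter = 2·12·5.500·sin(180°/12) = 34.16 mm); the r=6 sphere at (-1.5, 8.5) contributes a regular 12-gon of circumradius √(6²−1.88²) = 5.698 (perimeter = 2·12·5.698·sin(180°/12) = 35.39 mm); Combining (union): the regions partially overlap (shared area 30.25 mm²), so the edge portions inside another operand are dropped and the merged outline is re-measured after clipping — boundary = 48.16 mm. So its perimeter = 48.16 mm. Layer 7 (z = 2.24): the cube (footprint 20×22.5) is included at this height (perimeter 85.00 mm); the r=5.5 cylinder at (-3, 2.5) gives a regular 12-gon of circumradius 5.5 (constant along its height) (perimeter = 2·12·5.500·sin(180°/12) = 34.16 mm); the sphere at (-1.5, 8.5) is absent (|z−center|=12.760 > r=6); Taking the union: the regions partially overlap (shared area 12.83 mm²), so the edge portions inside another operand are dropped and the merged outline is re-measured after clipping — boundary = 102.39 mm. So its perimeter = 102.39 mm. Layer 7 is larger (102.39 vs 48.16 mm).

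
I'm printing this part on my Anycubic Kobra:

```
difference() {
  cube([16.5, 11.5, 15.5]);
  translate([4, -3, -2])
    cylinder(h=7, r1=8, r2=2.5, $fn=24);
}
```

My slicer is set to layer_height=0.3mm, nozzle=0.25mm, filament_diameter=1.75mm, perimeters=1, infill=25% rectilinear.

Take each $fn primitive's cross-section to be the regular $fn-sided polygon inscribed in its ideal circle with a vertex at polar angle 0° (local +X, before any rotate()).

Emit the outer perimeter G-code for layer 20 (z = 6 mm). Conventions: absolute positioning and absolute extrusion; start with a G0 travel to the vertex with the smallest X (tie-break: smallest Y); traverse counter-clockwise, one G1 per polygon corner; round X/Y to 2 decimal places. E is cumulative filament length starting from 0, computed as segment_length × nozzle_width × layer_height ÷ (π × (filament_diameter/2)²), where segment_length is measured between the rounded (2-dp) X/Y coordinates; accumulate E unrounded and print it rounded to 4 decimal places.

At z = 6 mm: the cube is present — its section is the full 16.5×11.5 rectangle; the cone at (4, -3) is not intersected at this z (z outside [-2, 5]); After the difference (first − rest): none of the subtracted shapes is present at this height, so the 16.5×11.5 cube is unchanged — 1 connected region. The outline is a single polygon with 4 vertices. Extrusion per mm of travel: 0.25 × 0.3 / (π × 0.875²) = 0.031181. Accumulating E over each segment gives final E = 1.7462.

G0 X0.00 Y0.00 Z6.00
G1 X16.50 Y0.00 E0.5145
G1 X16.50 Y11.50 E0.8731
G1 X0.00 Y11.50 E1.3876
G1 X0.00 Y0.00 E1.7462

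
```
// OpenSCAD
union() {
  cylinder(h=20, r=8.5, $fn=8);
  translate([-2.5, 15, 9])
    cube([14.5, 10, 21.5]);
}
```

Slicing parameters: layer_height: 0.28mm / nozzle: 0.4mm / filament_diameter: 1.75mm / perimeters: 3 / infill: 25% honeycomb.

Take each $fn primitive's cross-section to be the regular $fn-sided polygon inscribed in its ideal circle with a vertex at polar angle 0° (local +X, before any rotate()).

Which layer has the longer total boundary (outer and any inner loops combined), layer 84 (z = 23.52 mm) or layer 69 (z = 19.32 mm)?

layer 69 (z = 19.32 mm)

Layer 84 (z = 23.52): the cylinder is absent (z outside [0, 20]); the cube at (-2.5, 15) is present — its section is the full 14.5×10 rectangle (perimeter 49.00 mm); Combining (union): only the 14.5×10 cube at (-2.5, 15) is present, so the union is just that shape — boundary = 49.00 mm. So its perimeter = 49.00 mm. Layer 69 (z = 19.32): the r=8.5 cylinder gives a regular 8-gon of circumradius 8.5 (constant along its height) (perimeter = 2·8·8.500·sin(180°/8) = 52.04 mm); the 14.5×10 cube at (-2.5, 15) contributes its full rectangle (perimeter 49.00 mm); Combining (union): the 2 present regions are separate (no shared area or edge), so areas and boundary lengths simply add and each stays a separate island — boundary = 101.04 mm. So its perimeter = 101.04 mm. Layer 69 is larger (101.04 vs 49.00 mm).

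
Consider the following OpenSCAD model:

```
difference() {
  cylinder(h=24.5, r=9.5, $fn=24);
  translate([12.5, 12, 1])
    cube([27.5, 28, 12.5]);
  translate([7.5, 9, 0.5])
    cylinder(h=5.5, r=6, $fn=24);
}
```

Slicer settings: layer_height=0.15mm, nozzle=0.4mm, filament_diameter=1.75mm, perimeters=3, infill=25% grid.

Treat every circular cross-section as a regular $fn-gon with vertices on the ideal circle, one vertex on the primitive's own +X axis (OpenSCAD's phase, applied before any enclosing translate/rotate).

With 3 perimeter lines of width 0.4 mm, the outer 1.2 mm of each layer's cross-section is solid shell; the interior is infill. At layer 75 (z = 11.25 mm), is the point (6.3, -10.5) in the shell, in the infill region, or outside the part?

At z = 11.25 mm: the r=9.5 cylinder contributes a regular 24-gon of circumradius 9.5; the 27.5×28 cube at (12.5, 12) contributes its full rectangle; the cylinder at (7.5, 9) does not reach this height (z outside [0.5, 6]); Taking the first minus the rest: starting from the r=9.5 cylinder, the 27.5×28 cube at (12.5, 12) misses the remaining region (no effect) — 1 connected region. Overall, the cross-section is a single solid region. The nearest boundary edge runs (6.72, -6.72)→(4.75, -8.23); distance from the point to it = 2.75 mm. The point is not inside any of the regions above, so it lies outside the cross-section (2.75 mm from the nearest boundary).

outside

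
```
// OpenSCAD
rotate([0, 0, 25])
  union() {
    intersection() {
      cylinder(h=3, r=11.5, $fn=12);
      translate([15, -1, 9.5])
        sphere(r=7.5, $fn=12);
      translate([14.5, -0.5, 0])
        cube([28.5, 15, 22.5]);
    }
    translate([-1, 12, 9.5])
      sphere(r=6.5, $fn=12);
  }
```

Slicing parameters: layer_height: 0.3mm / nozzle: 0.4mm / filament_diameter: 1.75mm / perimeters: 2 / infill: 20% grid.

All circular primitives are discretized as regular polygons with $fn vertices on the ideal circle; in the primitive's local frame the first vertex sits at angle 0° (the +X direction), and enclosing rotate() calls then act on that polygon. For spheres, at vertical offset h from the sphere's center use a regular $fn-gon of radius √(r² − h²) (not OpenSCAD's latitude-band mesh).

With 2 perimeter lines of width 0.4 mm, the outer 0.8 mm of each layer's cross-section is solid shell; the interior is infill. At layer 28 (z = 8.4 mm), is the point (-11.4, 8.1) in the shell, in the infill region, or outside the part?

shell

At z = 8.4 mm: the cylinder does not reach this height (z outside [0, 3]); the sphere at (15, -1): section is a regular 12-gon, circumradius = √(r²−h²) = √(7.5²−1.1²) = 7.419; the cube at (14.5, -0.5) (footprint 28.5×15) is included at this height; After intersecting: at least one operand is absent at this height, so nothing remains; the r=6.5 sphere at (-1, 12) slices to a regular 12-gon of circumradius 6.406 (√(r²−h²) with h=1.1 from center); Combining (union): only the r=6.5 sphere at (-1, 12) is present, so the union is just that shape — 1 connected region; (rotated 25° about Z; rotation is an isometry so areas/perimeters/island counts are preserved). Overall, the cross-section is a single solid region. Undo the 25° rotation: the query point maps to (-6.909, 12.159) in the un-rotated model frame. The nearest boundary edge runs (-6.55, 15.20)→(-7.41, 12.00); distance from the point to it = 0.44 mm. The point is inside the cross-section, 0.44 mm from the nearest boundary — within the 0.8 mm shell band (2 × 0.4).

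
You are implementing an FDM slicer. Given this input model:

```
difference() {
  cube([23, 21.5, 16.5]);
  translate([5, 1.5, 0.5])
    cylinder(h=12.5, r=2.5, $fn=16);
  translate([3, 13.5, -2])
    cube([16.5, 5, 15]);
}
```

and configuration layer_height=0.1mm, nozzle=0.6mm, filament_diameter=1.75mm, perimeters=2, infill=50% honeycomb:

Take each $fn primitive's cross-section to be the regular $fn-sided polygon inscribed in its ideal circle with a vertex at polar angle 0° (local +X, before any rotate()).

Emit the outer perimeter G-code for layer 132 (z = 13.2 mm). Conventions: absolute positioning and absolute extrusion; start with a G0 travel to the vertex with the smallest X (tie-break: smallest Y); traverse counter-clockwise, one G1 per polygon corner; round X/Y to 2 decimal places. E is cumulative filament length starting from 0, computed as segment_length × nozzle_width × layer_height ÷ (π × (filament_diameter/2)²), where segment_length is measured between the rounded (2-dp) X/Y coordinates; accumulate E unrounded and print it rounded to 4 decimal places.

At z = 13.2 mm: the cube (footprint 23×21.5) is included at this height; the cylinder at (5, 1.5) is not intersected at this z (z outside [0.5, 13]); the cube at (3, 13.5) does not reach this height (z outside [-2, 13]); Taking the first minus the rest: none of the subtracted shapes is present at this height, so the 23×21.5 cube is unchanged — 1 connected region. The outline is a single polygon with 4 vertices. Extrusion per mm of travel: 0.6 × 0.1 / (π × 0.875²) = 0.024945. Accumulating E over each segment gives final E = 2.2201.

G0 X0.00 Y0.00 Z13.20
G1 X23.00 Y0.00 E0.5737
G1 X23.00 Y21.50 E1.1101
G1 X0.00 Y21.50 E1.6838
G1 X0.00 Y0.00 E2.2201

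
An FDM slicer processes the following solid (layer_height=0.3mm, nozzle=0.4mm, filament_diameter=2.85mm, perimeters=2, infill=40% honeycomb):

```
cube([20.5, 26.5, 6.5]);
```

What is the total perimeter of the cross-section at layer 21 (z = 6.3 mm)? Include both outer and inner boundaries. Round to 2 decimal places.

At z = 6.3 mm: the 20.5×26.5 cube contributes its full rectangle (perimeter 94.00 mm). Overall, the cross-section is a single solid region. Total boundary length (outer) = 94.00 mm.

94.00 mm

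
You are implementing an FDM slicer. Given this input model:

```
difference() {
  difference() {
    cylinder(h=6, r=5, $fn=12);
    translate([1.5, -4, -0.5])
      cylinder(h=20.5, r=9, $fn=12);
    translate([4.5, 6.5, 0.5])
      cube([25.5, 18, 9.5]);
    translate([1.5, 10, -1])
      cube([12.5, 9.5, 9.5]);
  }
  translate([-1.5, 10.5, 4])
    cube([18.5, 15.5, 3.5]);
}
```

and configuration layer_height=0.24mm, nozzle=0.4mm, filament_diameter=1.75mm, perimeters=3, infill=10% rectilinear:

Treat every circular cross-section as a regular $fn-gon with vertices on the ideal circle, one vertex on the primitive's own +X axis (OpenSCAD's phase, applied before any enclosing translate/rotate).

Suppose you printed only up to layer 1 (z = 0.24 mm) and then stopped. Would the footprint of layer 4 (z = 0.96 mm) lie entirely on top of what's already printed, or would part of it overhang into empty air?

Compare the two slices. At z = 0.24: the cylinder: section is a regular 12-gon, circumradius r=5 (area = (12/2)·5.000²·sin(360°/12) = 75.00 mm²); the r=9 cylinder at (1.5, -4) contributes a regular 12-gon of circumradius 9 (area = (12/2)·9.000²·sin(360°/12) = 243.00 mm²); the cube at (4.5, 6.5) is absent (z outside [0.5, 10]); the 12.5×9.5 cube at (1.5, 10) contributes its full rectangle (area 118.75 mm²); Taking the first minus the rest: starting from the r=5 cylinder (75.00 mm²), the r=9 cylinder at (1.5, -4) partially overlaps it — only the 73.69 mm² overlap (of its 243.00 mm²) is removed, clipping the outline; the 12.5×9.5 cube at (1.5, 10) misses the remaining region (no effect) — area = 1.31 mm²; the cube at (-1.5, 10.5) does not reach this height (z outside [4, 7.5]); Taking the first minus the rest: none of the subtracted shapes is present at this height, so that combined region is unchanged — area = 1.31 mm². At z = 0.96: the r=5 cylinder contributes a regular 12-gon of circumradius 5 (area = (12/2)·5.000²·sin(360°/12) = 75.00 mm²); the cylinder at (1.5, -4): section is a regular 12-gon, circumradius r=9 (area = (12/2)·9.000²·sin(360°/12) = 243.00 mm²); the 25.5×18 cube at (4.5, 6.5) contributes its full rectangle (area 459.00 mm²); the cube at (1.5, 10) is present — its section is the full 12.5×9.5 rectangle (area 118.75 mm²); After the difference (first − rest): starting from the r=5 cylinder (75.00 mm²), the r=9 cylinder at (1.5, -4) partially overlaps it — only the 73.69 mm² overlap (of its 243.00 mm²) is removed, clipping the outline; the 25.5×18 cube at (4.5, 6.5) misses the remaining region (no effect); the 12.5×9.5 cube at (1.5, 10) misses the remaining region (no effect) — area = 1.31 mm²; the cube at (-1.5, 10.5) is absent (z outside [4, 7.5]); Subtracting the remaining from the first: none of the subtracted shapes is present at this height, so that combined region is unchanged — area = 1.31 mm². Checking containment: the cross-section at z = 0.96 is a subset of the cross-section at z = 0.24.

entirely on top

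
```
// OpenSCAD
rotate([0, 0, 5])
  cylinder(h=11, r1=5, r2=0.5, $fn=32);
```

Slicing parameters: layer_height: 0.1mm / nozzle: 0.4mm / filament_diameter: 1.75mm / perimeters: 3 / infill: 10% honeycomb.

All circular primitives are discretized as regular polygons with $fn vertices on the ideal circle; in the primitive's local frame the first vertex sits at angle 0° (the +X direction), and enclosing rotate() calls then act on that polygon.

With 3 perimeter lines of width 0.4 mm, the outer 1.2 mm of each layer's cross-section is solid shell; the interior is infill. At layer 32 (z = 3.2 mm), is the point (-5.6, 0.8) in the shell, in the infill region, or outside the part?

outside

At z = 3.2 mm: the cone contributes a regular 32-gon of circumradius 3.691 (interpolated between r1=5 and r2=0.5 at t=0.291); (rotated 5° about Z; rotation is an isometry so areas/perimeters/island counts are preserved). Overall, the cross-section is a single solid region. Undo the 5° rotation: the query point maps to (-5.509, 1.285) in the un-rotated model frame. The nearest boundary edge runs (-3.41, 1.41)→(-3.62, 0.72); distance from the point to it = 1.97 mm. The point is not inside any of the regions above, so it lies outside the cross-section (1.97 mm from the nearest boundary).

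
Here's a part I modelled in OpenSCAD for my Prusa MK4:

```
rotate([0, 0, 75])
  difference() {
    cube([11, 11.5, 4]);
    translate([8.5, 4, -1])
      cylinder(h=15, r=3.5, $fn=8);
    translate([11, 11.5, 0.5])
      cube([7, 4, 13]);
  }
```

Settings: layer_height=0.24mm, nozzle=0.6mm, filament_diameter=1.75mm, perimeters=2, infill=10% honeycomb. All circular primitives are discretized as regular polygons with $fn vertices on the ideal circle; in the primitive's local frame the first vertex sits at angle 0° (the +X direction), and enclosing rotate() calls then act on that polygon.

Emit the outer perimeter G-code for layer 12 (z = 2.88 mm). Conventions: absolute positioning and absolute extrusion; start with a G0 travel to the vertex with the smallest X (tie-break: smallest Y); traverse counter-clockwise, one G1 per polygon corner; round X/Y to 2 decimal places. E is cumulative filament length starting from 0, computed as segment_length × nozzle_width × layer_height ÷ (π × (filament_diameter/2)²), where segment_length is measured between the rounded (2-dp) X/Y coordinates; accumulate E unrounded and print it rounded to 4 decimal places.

At z = 2.88 mm: the 11×11.5 cube contributes its full rectangle; the r=3.5 cylinder at (8.5, 4) gives a regular 8-gon of circumradius 3.5 (constant along its height); the 7×4 cube at (11, 11.5) contributes its full rectangle; After the difference (first − rest): starting from the 11×11.5 cube, the r=3.5 cylinder at (8.5, 4) partially overlaps it — only the 32.23 mm² overlap (of its 34.65 mm²) is removed, clipping the outline; the 7×4 cube at (11, 11.5) misses the remaining region (no effect) — 1 connected region; (rotated 75° about Z; rotation is an isometry so areas/perimeters/island counts are preserved). The outline is a single polygon with 13 vertices. Extrusion per mm of travel: 0.6 × 0.24 / (π × 0.875²) = 0.059868. Accumulating E over each segment gives final E = 3.3752.

G0 X-11.11 Y2.98 Z2.88
G1 X0.00 Y0.00 E0.6886
G1 X2.85 Y10.63 E1.3475
G1 X1.32 Y11.04 E1.4424
G1 X1.37 Y11.00 E1.4462
G1 X1.72 Y8.34 E1.6068
G1 X0.09 Y6.21 E1.7674
G1 X-2.57 Y5.86 E1.9280
G1 X-4.69 Y7.50 E2.0885
G1 X-5.04 Y10.15 E2.2485
G1 X-3.41 Y12.28 E2.4091
G1 X-3.35 Y12.29 E2.4127
G1 X-8.26 Y13.60 E2.7169
G1 X-11.11 Y2.98 E3.3752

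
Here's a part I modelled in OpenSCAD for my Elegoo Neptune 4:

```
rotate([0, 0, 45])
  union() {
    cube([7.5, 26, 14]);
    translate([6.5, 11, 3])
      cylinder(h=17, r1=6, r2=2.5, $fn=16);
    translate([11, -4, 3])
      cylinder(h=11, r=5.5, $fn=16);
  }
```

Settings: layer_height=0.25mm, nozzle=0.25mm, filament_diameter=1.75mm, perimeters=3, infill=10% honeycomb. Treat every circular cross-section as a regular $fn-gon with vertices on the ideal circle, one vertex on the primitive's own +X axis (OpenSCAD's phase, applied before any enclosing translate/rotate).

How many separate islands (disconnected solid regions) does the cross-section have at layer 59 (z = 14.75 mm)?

1

At z = 14.75 mm: the cube is not intersected at this z (z outside [0, 14]); the cone at (6.5, 11) contributes a regular 16-gon of circumradius 3.581 (interpolated between r1=6 and r2=2.5 at t=0.691); the cylinder at (11, -4) does not reach this height (z outside [3, 14]); Taking the union: only the cone at (6.5, 11) is present, so the union is just that shape — 1 connected region; (rotated 45° about Z; rotation is an isometry so areas/perimeters/island counts are preserved). Overall, the cross-section is a single solid region. Island count = 1.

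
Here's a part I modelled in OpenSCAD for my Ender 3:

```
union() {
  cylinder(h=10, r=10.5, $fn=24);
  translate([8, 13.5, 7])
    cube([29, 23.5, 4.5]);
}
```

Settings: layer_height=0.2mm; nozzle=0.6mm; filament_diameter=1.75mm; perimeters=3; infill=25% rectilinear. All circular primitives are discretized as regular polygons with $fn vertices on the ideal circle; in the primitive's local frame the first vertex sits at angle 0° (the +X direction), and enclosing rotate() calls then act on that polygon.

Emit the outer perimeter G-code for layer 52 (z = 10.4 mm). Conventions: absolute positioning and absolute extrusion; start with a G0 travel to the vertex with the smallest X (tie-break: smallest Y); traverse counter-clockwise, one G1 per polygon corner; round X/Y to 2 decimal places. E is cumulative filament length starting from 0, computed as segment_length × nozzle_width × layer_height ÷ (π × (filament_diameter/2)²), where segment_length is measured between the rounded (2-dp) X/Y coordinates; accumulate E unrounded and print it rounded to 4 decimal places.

At z = 10.4 mm: the cylinder is not intersected at this z (z outside [0, 10]); the cube at (8, 13.5) is present — its section is the full 29×23.5 rectangle; Merging all regions: only the 29×23.5 cube at (8, 13.5) is present, so the union is just that shape — 1 connected region. The outline is a single polygon with 4 vertices. Extrusion per mm of travel: 0.6 × 0.2 / (π × 0.875²) = 0.049890. Accumulating E over each segment gives final E = 5.2385.

G0 X8.00 Y13.50 Z10.40
G1 X37.00 Y13.50 E1.4468
G1 X37.00 Y37.00 E2.6192
G1 X8.00 Y37.00 E4.0661
G1 X8.00 Y13.50 E5.2385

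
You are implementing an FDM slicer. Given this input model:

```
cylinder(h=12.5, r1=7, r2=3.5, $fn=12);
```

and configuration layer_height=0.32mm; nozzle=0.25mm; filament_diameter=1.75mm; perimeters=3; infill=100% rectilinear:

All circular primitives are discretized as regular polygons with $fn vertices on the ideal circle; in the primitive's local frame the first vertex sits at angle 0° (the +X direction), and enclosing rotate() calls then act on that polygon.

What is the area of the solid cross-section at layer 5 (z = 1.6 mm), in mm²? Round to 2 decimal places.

At z = 1.6 mm: the cone contributes a regular 12-gon of circumradius 6.552 (interpolated between r1=7 and r2=3.5 at t=0.128) (area = (12/2)·6.552²·sin(360°/12) = 128.79 mm²). Overall, the cross-section is a single solid region. Net area = 128.79 mm².

128.79 mm²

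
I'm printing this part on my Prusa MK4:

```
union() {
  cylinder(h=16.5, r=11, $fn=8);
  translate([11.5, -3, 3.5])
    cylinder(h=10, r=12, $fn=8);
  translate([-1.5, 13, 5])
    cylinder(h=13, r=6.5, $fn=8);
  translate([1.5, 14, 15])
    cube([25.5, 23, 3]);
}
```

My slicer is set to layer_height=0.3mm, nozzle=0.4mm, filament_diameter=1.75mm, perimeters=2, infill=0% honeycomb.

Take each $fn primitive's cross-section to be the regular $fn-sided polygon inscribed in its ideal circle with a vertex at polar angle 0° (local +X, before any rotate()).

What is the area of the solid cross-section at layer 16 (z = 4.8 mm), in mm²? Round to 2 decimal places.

622.62 mm²

At z = 4.8 mm: the cylinder: section is a regular 8-gon, circumradius r=11 (area = (8/2)·11.000²·sin(360°/8) = 342.24 mm²); the r=12 cylinder at (11.5, -3) contributes a regular 8-gon of circumradius 12 (area = (8/2)·12.000²·sin(360°/8) = 407.29 mm²); the cylinder at (-1.5, 13) is not intersected at this z (z outside [5, 18]); the cube at (1.5, 14) does not reach this height (z outside [15, 18]); Taking the union: the regions partially overlap — summed areas 749.53 mm² minus the doubly-counted overlap 126.91 mm² gives 622.62 mm² — area = 622.62 mm². Overall, the cross-section is a single solid region. Net area = 622.62 mm².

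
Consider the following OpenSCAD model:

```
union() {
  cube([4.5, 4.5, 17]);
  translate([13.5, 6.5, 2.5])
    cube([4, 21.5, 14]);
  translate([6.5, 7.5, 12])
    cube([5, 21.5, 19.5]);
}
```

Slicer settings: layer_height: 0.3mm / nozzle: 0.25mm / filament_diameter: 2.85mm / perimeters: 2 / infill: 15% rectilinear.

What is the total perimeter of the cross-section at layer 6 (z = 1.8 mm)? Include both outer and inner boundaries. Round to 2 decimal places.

At z = 1.8 mm: the cube is present — its section is the full 4.5×4.5 rectangle (perimeter 18.00 mm); the cube at (13.5, 6.5) does not reach this height (z outside [2.5, 16.5]); the cube at (6.5, 7.5) does not reach this height (z outside [12, 31.5]); Merging all regions: only the 4.5×4.5 cube is present, so the union is just that shape — boundary = 18.00 mm. Overall, the cross-section is a single solid region. Total boundary length (outer) = 18.00 mm.

18.00 mm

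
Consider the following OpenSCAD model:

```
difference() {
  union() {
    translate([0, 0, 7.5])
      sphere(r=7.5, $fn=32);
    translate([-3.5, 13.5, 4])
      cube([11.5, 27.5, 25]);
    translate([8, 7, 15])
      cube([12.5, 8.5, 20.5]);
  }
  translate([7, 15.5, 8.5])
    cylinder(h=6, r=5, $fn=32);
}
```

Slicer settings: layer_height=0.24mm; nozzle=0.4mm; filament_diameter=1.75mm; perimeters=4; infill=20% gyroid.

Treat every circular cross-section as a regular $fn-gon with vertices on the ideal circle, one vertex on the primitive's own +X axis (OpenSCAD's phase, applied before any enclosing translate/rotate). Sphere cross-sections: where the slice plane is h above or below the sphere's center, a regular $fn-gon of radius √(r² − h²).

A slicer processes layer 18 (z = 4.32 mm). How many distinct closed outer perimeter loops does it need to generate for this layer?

2

At z = 4.32 mm: the r=7.5 sphere contributes a regular 32-gon of circumradius √(7.5²−3.18²) = 6.792; the 11.5×27.5 cube at (-3.5, 13.5) contributes its full rectangle; the cube at (8, 7) is not intersected at this z (z outside [15, 35.5]); Combining (union): the 2 present regions are separate (no shared area or edge), so areas and boundary lengths simply add and each stays a separate island — 2 connected regions; the cylinder at (7, 15.5) is not intersected at this z (z outside [8.5, 14.5]); Subtracting the remaining from the first: none of the subtracted shapes is present at this height, so that combined region is unchanged — 2 connected regions. The result has 2 disconnected regions.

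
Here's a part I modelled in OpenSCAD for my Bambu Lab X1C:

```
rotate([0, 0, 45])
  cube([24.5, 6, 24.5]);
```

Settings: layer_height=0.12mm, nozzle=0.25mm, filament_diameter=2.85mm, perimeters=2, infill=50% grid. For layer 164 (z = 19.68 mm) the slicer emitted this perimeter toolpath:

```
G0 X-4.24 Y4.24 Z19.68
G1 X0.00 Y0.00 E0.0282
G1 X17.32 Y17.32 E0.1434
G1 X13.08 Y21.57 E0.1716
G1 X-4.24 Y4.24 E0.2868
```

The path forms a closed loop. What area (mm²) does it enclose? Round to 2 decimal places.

Apply the shoelace formula to the sequence of (X, Y) vertices; enclosed area = 146.98 mm².

146.98 mm²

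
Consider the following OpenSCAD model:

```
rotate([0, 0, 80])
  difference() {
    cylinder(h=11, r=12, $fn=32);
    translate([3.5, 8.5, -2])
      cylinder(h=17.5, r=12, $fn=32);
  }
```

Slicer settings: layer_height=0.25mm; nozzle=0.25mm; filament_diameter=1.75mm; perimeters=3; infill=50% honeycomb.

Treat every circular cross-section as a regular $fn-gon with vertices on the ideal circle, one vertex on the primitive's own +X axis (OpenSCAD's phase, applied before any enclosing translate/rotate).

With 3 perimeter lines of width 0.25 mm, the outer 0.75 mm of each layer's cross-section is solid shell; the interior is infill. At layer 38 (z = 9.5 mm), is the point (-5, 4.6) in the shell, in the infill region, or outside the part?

outside

At z = 9.5 mm: the r=12 cylinder gives a regular 32-gon of circumradius 12 (constant along its height); the r=12 cylinder at (3.5, 8.5) gives a regular 32-gon of circumradius 12 (constant along its height); After the difference (first − rest): starting from the r=12 cylinder, the r=12 cylinder at (3.5, 8.5) partially overlaps it — only the 235.12 mm² overlap (of its 449.49 mm²) is removed, clipping the outline — 1 connected region; (whole slice rotated 80° about Z — lengths, areas and connectivity unchanged). Overall, the cross-section is a single solid region. Undo the 80° rotation: the query point maps to (3.662, 5.723) in the un-rotated model frame. The nearest boundary edge runs (3.50, -3.50)→(5.84, -3.27); distance from the point to it = 9.16 mm. The point is not inside any of the regions above, so it lies outside the cross-section (9.16 mm from the nearest boundary).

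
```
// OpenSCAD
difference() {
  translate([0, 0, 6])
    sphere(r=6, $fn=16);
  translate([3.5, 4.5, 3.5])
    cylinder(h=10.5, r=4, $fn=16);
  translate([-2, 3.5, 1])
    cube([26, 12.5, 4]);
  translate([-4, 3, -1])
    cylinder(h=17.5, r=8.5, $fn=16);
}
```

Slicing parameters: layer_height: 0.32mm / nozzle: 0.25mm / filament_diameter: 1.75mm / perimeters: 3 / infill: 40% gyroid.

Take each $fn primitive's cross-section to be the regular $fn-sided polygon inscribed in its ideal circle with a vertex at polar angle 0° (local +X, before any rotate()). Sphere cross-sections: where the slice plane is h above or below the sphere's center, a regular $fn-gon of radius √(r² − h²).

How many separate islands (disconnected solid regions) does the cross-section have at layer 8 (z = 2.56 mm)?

1

At z = 2.56 mm: the r=6 sphere contributes a regular 16-gon of circumradius √(6²−3.44²) = 4.916; the cylinder at (3.5, 4.5) does not reach this height (z outside [3.5, 14]); the cube at (-2, 3.5) (footprint 26×12.5) is included at this height; the cylinder at (-4, 3): section is a regular 16-gon, circumradius r=8.5; Subtracting the remaining from the first: starting from the r=6 sphere, the 26×12.5 cube at (-2, 3.5) partially overlaps it — only the 5.55 mm² overlap (of its 325.00 mm²) is removed, clipping the outline; the r=8.5 cylinder at (-4, 3) partially overlaps it — only the 58.93 mm² overlap (of its 221.19 mm²) is removed, clipping the outline — 1 connected region. Overall, the cross-section is a single solid region. Island count = 1.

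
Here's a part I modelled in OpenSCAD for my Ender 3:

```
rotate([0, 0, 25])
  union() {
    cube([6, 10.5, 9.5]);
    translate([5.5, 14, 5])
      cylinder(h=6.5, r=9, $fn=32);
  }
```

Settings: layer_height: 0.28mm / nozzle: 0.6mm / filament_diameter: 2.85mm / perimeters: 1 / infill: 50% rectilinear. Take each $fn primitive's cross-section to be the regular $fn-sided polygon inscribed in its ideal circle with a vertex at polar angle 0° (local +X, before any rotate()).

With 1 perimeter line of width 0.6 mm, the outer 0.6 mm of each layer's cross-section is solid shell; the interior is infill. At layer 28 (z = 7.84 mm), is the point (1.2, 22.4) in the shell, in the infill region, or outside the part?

At z = 7.84 mm: the 6×10.5 cube contributes its full rectangle; the r=9 cylinder at (5.5, 14) gives a regular 32-gon of circumradius 9 (constant along its height); Taking the union: the regions partially overlap (shared area 29.54 mm²), so overlapping operands fuse into one piece — 1 connected region; (rotated 25° about Z; rotation is an isometry so areas/perimeters/island counts are preserved). Overall, the cross-section is a single solid region. Undo the 25° rotation: the query point maps to (10.554, 19.794) in the un-rotated model frame. The nearest boundary edge runs (10.50, 21.48)→(11.86, 20.36); distance from the point to it = 1.27 mm. The point is inside the cross-section and 1.27 mm from the nearest boundary — more than the 0.6 mm shell width (1 × 0.6), so it's in the infill interior.

infill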